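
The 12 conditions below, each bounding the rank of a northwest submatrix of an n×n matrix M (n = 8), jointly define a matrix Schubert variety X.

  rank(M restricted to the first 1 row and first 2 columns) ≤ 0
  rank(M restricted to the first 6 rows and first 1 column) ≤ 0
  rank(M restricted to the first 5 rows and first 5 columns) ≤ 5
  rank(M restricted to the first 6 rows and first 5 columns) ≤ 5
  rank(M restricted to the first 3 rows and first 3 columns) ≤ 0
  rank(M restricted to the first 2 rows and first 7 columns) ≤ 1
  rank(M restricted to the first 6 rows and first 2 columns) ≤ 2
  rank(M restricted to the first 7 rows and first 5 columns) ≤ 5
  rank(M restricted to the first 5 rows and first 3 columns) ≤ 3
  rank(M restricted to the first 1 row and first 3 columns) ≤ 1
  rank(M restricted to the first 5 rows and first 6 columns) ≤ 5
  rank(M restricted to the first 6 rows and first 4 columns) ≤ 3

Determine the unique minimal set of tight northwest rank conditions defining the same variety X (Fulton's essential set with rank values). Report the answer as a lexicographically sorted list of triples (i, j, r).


Computing R[i][j] = min implied NW-rank bound (n=8, 12 conditions):

  0 | 0 | 0 | 1 | 1 | 1 | 1 | 1
  0 | 0 | 0 | 1 | 1 | 1 | 1 | 2
  0 | 0 | 0 | 1 | 2 | 2 | 2 | 3
  0 | 1 | 1 | 2 | 3 | 3 | 3 | 4
  0 | 1 | 2 | 3 | 4 | 4 | 4 | 5
  0 | 1 | 2 | 3 | 4 | 5 | 5 | 6
  1 | 2 | 3 | 4 | 5 | 6 | 6 | 7
  1 | 2 | 3 | 4 | 5 | 6 | 7 | 8

hence w(1..8) = (4, 8, 5, 2, 3, 6, 1, 7).

Fulton essential set (3 of the 15 Rothe cells):

[(2, 7, 1), (3, 3, 0), (6, 1, 0)]


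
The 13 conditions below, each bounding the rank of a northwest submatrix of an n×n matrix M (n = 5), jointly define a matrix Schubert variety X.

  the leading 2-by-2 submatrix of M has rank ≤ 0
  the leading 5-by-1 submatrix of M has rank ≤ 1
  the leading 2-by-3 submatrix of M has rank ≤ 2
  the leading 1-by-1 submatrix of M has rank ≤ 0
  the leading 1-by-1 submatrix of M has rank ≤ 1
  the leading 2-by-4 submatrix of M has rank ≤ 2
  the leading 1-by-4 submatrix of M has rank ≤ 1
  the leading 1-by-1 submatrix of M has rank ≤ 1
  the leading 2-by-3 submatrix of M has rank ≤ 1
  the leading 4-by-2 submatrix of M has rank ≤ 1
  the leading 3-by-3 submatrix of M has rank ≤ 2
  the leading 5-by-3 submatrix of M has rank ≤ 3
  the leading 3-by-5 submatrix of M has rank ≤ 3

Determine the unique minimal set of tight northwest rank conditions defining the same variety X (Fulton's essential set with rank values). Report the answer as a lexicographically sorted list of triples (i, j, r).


Computing R[i][j] = min implied NW-rank bound (n=5, 13 conditions):

  i=1: 0  0  1  1  1
  i=2: 0  0  1  2  2
  i=3: 1  1  2  3  3
  i=4: 1  1  2  3  4
  i=5: 1  2  3  4  5

second differences of R give the permutation w = (3, 4, 1, 5, 2).

D(w) has 5 cells with 2 SE-corners; essential set:

[(2, 2, 0), (4, 2, 1)]


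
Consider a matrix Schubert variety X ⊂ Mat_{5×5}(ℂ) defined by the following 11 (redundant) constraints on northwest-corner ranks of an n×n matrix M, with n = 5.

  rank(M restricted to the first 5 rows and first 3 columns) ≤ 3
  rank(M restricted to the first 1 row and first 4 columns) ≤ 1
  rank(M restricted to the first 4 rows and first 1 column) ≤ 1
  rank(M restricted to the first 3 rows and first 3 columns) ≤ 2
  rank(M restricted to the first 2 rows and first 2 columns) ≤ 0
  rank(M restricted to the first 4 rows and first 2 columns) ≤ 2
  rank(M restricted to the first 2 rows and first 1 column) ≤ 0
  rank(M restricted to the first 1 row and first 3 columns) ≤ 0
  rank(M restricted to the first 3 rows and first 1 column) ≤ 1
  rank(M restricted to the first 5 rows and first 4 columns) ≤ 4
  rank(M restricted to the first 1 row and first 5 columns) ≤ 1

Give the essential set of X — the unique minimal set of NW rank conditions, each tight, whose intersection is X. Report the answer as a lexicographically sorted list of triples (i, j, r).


Computing R[i][j] = min implied NW-rank bound (n=5, 11 conditions):

  R[1]: 0  0  0  1  1
  R[2]: 0  0  1  2  2
  R[3]: 1  1  2  3  3
  R[4]: 1  2  3  4  4
  R[5]: 1  2  3  4  5

so w = (4, 3, 1, 2, 5).

|D(w)|=5, |Ess(w)|=2:

[(1, 3, 0), (2, 2, 0)]


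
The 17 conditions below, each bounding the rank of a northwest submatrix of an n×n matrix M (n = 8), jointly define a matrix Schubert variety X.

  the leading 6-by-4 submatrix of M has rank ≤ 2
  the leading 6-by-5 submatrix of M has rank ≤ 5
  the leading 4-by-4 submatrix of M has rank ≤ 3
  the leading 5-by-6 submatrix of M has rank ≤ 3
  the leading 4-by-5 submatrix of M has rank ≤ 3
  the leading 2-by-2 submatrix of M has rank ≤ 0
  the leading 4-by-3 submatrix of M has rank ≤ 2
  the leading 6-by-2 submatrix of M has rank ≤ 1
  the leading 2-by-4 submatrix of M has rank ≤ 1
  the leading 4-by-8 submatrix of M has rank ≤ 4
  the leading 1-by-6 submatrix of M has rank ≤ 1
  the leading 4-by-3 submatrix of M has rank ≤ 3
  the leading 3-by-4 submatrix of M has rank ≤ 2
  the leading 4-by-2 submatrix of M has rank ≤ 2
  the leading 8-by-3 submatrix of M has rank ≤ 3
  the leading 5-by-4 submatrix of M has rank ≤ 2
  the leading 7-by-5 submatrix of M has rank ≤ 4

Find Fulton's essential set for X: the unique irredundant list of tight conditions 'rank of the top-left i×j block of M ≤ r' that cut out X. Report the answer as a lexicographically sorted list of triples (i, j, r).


Recovering R(i,j) via the rank-extension bound from the 17 conditions:

  R[1]: 0  0  1  1  1  1  1  1
  R[2]: 0  0  1  1  2  2  2  2
  R[3]: 1  1  2  2  3  3  3  3
  R[4]: 1  1  2  2  3  3  4  4
  R[5]: 1  1  2  2  3  3  4  5
  R[6]: 1  1  2  2  3  4  5  6
  R[7]: 1  2  3  3  4  5  6  7
  R[8]: 1  2  3  4  5  6  7  8

second differences of R give the permutation w = (3, 5, 1, 7, 8, 6, 2, 4).

5 SE-corners of the 13-cell Rothe diagram give Ess(w):

[(2, 2, 0), (2, 4, 1), (5, 6, 3), (6, 2, 1), (6, 4, 2)]


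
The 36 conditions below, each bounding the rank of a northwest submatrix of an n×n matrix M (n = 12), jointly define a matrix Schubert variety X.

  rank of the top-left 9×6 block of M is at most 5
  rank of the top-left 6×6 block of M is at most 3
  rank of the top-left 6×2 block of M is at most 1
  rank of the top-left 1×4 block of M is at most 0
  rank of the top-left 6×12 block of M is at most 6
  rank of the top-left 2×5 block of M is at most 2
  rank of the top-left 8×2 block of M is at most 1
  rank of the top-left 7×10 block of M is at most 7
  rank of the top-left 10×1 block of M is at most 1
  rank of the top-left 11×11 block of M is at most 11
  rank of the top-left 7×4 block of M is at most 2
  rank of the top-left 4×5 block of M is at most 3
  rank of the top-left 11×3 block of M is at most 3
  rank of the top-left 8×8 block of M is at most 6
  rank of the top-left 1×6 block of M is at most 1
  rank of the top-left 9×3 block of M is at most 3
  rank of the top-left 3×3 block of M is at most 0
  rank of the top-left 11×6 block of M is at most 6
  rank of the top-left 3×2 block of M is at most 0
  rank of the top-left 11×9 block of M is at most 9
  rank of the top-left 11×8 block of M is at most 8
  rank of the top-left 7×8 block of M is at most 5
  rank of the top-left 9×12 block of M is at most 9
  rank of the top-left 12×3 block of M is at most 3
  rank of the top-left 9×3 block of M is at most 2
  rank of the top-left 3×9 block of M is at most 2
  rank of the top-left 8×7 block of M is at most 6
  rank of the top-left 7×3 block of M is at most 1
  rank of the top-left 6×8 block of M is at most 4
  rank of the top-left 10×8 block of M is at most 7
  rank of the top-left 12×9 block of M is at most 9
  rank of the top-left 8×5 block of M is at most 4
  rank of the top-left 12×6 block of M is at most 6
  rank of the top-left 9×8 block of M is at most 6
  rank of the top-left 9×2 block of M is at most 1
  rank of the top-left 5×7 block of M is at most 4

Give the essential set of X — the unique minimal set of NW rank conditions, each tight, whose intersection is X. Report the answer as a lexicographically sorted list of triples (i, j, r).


Rank table r_w(12×12) implied by the 36 constraints:

  R[1]: 0, 0, 0, 0, 1, 1, 1, 1, 1, 1, 1, 1
  R[2]: 0, 0, 0, 1, 2, 2, 2, 2, 2, 2, 2, 2
  R[3]: 0, 0, 0, 1, 2, 2, 2, 2, 2, 3, 3, 3
  R[4]: 1, 1, 1, 2, 3, 3, 3, 3, 3, 4, 4, 4
  R[5]: 1, 1, 1, 2, 3, 3, 4, 4, 4, 5, 5, 5
  R[6]: 1, 1, 1, 2, 3, 3, 4, 4, 5, 6, 6, 6
  R[7]: 1, 1, 1, 2, 3, 4, 5, 5, 6, 7, 7, 7
  R[8]: 1, 1, 2, 3, 4, 5, 6, 6, 7, 8, 8, 8
  R[9]: 1, 1, 2, 3, 4, 5, 6, 6, 7, 8, 9, 9
  R[10]: 1, 2, 3, 4, 5, 6, 7, 7, 8, 9, 10, 10
  R[11]: 1, 2, 3, 4, 5, 6, 7, 8, 9, 10, 11, 11
  R[12]: 1, 2, 3, 4, 5, 6, 7, 8, 9, 10, 11, 12

the unique w with this rank table is (5, 4, 10, 1, 7, 9, 6, 3, 11, 2, 8, 12).

8 SE-corners of the 26-cell Rothe diagram give Ess(w):

[(1, 4, 0), (3, 3, 0), (3, 9, 2), (6, 6, 3), (6, 8, 4), (7, 3, 1), (9, 2, 1), (9, 8, 6)]


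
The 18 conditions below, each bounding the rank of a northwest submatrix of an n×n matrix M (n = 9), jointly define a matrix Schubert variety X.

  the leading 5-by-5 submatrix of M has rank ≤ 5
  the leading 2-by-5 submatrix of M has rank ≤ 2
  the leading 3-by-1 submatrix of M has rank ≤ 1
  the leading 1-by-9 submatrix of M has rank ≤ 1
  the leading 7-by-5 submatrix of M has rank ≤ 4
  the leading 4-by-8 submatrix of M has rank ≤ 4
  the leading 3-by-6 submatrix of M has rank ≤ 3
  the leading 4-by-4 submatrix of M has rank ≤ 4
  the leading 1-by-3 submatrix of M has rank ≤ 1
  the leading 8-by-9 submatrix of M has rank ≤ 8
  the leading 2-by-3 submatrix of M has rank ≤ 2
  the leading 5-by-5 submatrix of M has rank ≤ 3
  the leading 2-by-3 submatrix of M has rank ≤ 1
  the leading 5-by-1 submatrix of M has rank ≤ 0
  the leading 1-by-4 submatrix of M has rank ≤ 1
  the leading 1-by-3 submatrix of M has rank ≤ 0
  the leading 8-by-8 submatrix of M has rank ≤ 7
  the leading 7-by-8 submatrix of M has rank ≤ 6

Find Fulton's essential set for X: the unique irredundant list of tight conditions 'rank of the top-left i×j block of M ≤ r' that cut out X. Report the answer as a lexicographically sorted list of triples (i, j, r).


The tightest implied rank at each (i,j), from the 18 conditions:

  R[1]: 0 0 0 1 1 1 1 1 1
  R[2]: 0 1 1 2 2 2 2 2 2
  R[3]: 0 1 2 3 3 3 3 3 3
  R[4]: 0 1 2 3 3 4 4 4 4
  R[5]: 0 1 2 3 3 4 5 5 5
  R[6]: 1 2 3 4 4 5 6 6 6
  R[7]: 1 2 3 4 4 5 6 6 7
  R[8]: 1 2 3 4 5 6 7 7 8
  R[9]: 1 2 3 4 5 6 7 8 9

the unique w with this rank table is (4, 2, 3, 6, 7, 1, 9, 5, 8).

|D(w)|=11, |Ess(w)|=5:

[(1, 3, 0), (5, 1, 0), (5, 5, 3), (7, 5, 4), (7, 8, 6)]


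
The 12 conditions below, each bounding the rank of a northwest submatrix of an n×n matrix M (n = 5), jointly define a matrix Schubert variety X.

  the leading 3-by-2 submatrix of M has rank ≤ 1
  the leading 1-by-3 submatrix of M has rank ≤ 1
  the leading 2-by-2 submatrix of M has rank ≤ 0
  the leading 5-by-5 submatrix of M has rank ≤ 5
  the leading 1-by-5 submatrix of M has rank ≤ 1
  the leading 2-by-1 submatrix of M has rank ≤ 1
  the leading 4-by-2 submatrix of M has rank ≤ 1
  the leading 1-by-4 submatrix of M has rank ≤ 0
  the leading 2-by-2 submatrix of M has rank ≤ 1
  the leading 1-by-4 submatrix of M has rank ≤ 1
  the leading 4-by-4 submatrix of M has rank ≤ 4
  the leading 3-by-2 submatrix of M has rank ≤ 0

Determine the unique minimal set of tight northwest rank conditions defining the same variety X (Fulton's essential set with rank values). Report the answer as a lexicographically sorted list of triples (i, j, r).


Computing R[i][j] = min implied NW-rank bound (n=5, 12 conditions):

  R[1]: 0, 0, 0, 0, 1
  R[2]: 0, 0, 1, 1, 2
  R[3]: 0, 0, 1, 2, 3
  R[4]: 1, 1, 2, 3, 4
  R[5]: 1, 2, 3, 4, 5

so w = (5, 3, 4, 1, 2).

ℓ(w)=8; the 2 essential cells (i,j,r):

[(1, 4, 0), (3, 2, 0)]


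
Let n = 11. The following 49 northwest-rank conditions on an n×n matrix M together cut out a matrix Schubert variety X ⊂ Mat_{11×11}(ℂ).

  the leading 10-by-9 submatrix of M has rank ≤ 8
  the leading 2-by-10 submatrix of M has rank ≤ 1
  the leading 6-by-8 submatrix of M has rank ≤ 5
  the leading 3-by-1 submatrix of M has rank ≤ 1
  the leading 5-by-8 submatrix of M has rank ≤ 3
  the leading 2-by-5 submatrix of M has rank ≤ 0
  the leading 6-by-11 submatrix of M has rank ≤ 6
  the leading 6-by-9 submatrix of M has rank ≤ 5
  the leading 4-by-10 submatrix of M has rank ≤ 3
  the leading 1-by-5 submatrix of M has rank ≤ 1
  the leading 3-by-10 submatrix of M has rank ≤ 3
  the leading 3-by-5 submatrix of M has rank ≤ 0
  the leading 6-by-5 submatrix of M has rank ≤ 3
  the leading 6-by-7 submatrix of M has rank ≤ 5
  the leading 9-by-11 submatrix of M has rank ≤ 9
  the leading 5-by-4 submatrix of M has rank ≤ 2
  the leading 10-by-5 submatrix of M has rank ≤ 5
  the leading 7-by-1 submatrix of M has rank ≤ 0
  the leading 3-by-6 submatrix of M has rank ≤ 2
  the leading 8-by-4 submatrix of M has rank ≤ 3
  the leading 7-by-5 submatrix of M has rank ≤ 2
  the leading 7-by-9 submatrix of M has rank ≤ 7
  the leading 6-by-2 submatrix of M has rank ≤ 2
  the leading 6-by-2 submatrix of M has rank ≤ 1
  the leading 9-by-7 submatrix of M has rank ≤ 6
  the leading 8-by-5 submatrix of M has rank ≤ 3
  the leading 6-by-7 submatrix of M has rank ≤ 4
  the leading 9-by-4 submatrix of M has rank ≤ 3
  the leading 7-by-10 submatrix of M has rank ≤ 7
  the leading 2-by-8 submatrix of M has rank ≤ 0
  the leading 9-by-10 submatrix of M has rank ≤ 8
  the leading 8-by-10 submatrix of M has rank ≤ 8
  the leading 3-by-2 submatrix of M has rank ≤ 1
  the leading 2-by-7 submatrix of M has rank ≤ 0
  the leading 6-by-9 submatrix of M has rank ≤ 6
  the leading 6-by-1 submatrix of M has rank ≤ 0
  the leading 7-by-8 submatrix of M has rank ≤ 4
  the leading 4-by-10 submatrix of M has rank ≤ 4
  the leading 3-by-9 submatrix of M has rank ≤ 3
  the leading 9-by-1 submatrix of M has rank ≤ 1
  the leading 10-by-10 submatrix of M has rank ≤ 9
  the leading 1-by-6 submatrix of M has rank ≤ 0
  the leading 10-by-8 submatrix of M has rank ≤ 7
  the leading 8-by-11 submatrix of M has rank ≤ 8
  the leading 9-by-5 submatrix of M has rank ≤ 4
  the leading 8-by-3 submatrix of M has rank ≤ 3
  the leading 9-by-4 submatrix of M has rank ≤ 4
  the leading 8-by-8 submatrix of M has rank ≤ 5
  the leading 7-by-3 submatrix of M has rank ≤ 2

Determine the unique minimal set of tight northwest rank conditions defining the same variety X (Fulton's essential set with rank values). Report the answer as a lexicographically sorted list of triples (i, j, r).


Recovering R(i,j) via the rank-extension bound from the 49 conditions:

  row 1: 0 0 0 0 0 0 0 0 1 1 1
  row 2: 0 0 0 0 0 0 0 0 1 1 2
  row 3: 0 0 0 0 0 1 1 1 2 2 3
  row 4: 0 1 1 1 1 2 2 2 3 3 4
  row 5: 0 1 2 2 2 3 3 3 4 4 5
  row 6: 0 1 2 2 2 3 4 4 5 5 6
  row 7: 0 1 2 2 2 3 4 4 5 6 7
  row 8: 1 2 3 3 3 4 5 5 6 7 8
  row 9: 1 2 3 3 4 5 6 6 7 8 9
  row 10: 1 2 3 4 5 6 7 7 8 9 10
  row 11: 1 2 3 4 5 6 7 8 9 10 11

so w = (9, 11, 6, 2, 3, 7, 10, 1, 5, 4, 8).

Fulton essential set (7 of the 32 Rothe cells):

[(2, 8, 0), (2, 10, 1), (3, 5, 0), (7, 1, 0), (7, 5, 2), (7, 8, 4), (9, 4, 3)]


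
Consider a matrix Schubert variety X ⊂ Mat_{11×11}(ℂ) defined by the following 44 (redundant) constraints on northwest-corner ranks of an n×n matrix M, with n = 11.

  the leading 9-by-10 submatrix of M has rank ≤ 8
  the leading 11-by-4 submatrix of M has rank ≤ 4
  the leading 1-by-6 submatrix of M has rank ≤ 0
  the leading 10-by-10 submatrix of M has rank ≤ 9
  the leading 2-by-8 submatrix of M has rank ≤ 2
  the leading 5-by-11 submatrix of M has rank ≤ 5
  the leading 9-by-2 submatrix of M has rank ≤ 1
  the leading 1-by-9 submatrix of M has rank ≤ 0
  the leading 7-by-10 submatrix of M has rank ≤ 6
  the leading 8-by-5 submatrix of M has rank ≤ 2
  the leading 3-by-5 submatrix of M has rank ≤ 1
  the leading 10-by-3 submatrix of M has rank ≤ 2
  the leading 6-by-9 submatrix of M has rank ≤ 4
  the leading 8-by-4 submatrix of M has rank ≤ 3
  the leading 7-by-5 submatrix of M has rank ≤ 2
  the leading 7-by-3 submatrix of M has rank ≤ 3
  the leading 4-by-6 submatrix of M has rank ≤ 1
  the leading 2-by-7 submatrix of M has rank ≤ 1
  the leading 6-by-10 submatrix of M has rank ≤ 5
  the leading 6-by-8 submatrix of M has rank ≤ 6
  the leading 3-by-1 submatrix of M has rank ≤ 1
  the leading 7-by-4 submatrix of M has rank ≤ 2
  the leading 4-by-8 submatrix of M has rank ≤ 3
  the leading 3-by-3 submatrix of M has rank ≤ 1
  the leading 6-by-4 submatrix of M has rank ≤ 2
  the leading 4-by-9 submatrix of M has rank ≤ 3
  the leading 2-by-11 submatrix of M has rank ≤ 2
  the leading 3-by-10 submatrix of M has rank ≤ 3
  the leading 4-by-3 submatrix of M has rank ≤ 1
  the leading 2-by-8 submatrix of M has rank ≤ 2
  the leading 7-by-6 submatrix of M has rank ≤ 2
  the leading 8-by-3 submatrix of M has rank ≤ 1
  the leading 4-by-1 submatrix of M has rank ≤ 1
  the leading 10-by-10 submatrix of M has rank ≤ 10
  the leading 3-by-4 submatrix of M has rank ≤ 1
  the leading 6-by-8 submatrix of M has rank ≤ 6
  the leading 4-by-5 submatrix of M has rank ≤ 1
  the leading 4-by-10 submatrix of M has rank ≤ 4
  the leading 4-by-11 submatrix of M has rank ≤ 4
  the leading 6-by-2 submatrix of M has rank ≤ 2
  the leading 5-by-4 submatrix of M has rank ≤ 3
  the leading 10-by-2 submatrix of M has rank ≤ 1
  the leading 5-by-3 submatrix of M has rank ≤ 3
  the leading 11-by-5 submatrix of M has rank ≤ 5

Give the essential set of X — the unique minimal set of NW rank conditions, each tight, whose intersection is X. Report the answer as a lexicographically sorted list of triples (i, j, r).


Propagating the 44 rank bounds to every northwest block:

  row 1: 0 0 0 0 0 0 0 0 0 1 1
  row 2: 1 1 1 1 1 1 1 1 1 2 2
  row 3: 1 1 1 1 1 1 2 2 2 3 3
  row 4: 1 1 1 1 1 1 2 3 3 4 4
  row 5: 1 1 1 2 2 2 3 4 4 5 5
  row 6: 1 1 1 2 2 2 3 4 4 5 6
  row 7: 1 1 1 2 2 2 3 4 5 6 7
  row 8: 1 1 1 2 2 3 4 5 6 7 8
  row 9: 1 1 2 3 3 4 5 6 7 8 9
  row 10: 1 1 2 3 4 5 6 7 8 9 10
  row 11: 1 2 3 4 5 6 7 8 9 10 11

the unique w with this rank table is (10, 1, 7, 8, 4, 11, 9, 6, 3, 5, 2).

Rothe diagram D(w) (35 cells), 7 SE-corners (essential conditions):

[(1, 9, 0), (4, 6, 1), (6, 9, 4), (7, 6, 2), (8, 3, 1), (8, 5, 2), (10, 2, 1)]


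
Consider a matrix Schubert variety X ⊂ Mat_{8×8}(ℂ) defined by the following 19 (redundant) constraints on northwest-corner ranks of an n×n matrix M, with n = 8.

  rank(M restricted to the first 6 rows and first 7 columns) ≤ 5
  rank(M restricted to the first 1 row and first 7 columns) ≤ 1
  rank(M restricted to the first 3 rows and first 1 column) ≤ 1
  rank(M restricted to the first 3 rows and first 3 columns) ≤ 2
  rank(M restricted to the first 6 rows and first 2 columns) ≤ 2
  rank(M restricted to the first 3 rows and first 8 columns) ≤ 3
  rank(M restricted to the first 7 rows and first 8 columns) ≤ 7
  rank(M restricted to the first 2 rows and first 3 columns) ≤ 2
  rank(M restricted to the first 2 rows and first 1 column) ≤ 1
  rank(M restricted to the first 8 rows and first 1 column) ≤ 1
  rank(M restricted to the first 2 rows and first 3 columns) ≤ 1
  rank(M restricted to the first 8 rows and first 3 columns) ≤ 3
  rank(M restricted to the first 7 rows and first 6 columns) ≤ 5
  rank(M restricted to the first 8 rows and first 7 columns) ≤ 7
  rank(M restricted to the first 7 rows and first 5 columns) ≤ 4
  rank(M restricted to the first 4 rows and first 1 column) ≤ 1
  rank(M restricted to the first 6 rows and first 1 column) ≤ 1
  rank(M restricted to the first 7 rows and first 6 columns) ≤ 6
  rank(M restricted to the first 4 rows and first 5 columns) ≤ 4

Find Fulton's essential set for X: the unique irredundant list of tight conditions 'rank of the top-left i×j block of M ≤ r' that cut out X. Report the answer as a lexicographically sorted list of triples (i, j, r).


Reconstructing r_w from the 19 given conditions:

  1 1 1 1 1 1 1 1
  1 1 1 2 2 2 2 2
  1 2 2 3 3 3 3 3
  1 2 3 4 4 4 4 4
  1 2 3 4 4 5 5 5
  1 2 3 4 4 5 5 6
  1 2 3 4 4 5 6 7
  1 2 3 4 5 6 7 8

reading off 1-entries of Δ²R: w = (1, 4, 2, 3, 6, 8, 7, 5).

D(w) has 6 cells with 3 SE-corners; essential set:

[(2, 3, 1), (6, 7, 5), (7, 5, 4)]


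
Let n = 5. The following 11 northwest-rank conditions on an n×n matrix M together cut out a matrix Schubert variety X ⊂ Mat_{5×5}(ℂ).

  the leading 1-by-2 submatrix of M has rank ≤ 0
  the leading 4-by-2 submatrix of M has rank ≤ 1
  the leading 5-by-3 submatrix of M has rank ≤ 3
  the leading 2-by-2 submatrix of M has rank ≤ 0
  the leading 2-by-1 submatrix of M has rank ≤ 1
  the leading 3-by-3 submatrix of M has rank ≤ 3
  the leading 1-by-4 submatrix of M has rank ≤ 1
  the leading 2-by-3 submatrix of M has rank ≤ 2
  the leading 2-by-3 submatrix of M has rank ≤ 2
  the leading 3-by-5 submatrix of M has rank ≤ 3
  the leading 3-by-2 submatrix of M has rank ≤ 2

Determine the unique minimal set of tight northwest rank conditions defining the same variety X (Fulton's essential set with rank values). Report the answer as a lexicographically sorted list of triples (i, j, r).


Recovering R(i,j) via the rank-extension bound from the 11 conditions:

  i=1: 0, 0, 1, 1, 1
  i=2: 0, 0, 1, 2, 2
  i=3: 1, 1, 2, 3, 3
  i=4: 1, 1, 2, 3, 4
  i=5: 1, 2, 3, 4, 5

second differences of R give the permutation w = (3, 4, 1, 5, 2).

ℓ(w)=5; the 2 essential cells (i,j,r):

[(2, 2, 0), (4, 2, 1)]


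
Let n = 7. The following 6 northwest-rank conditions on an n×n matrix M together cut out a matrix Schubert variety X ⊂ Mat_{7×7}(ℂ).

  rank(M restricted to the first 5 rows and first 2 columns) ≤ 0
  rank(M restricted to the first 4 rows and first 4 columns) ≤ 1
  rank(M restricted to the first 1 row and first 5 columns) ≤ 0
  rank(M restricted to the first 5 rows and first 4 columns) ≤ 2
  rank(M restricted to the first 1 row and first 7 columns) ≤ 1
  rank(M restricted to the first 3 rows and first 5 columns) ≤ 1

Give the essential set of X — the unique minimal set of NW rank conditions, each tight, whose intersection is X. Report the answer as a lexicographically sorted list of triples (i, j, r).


Recovering R(i,j) via the rank-extension bound from the 6 conditions:

  0 0 0 0 0 1 1
  0 0 1 1 1 2 2
  0 0 1 1 1 2 3
  0 0 1 1 2 3 4
  0 0 1 2 3 4 5
  1 1 2 3 4 5 6
  1 2 3 4 5 6 7

hence w(1..7) = (6, 3, 7, 5, 4, 1, 2).

D(w) has 16 cells with 4 SE-corners; essential set:

[(1, 5, 0), (3, 5, 1), (4, 4, 1), (5, 2, 0)]


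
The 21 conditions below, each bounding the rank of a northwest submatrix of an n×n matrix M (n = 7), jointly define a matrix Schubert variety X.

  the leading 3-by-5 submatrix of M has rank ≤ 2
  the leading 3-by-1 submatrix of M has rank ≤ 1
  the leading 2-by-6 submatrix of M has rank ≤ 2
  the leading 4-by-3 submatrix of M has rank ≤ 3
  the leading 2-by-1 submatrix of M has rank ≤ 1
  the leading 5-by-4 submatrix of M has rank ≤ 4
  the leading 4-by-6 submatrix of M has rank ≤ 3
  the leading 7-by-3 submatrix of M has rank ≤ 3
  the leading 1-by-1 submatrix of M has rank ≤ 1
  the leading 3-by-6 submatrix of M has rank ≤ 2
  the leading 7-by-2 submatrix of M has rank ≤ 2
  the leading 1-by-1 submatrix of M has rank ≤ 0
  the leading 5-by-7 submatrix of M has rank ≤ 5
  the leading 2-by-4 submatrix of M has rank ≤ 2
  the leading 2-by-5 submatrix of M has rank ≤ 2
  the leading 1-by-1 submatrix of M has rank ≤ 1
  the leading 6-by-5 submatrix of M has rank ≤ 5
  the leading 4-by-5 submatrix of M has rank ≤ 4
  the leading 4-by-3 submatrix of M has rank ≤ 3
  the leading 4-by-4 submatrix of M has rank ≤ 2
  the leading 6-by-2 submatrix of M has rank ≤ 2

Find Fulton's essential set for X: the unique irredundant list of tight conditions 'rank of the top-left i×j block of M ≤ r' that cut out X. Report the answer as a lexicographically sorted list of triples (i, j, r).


Recovering R(i,j) via the rank-extension bound from the 21 conditions:

  row 1: 0  1  1  1  1  1  1
  row 2: 1  2  2  2  2  2  2
  row 3: 1  2  2  2  2  2  3
  row 4: 1  2  2  2  3  3  4
  row 5: 1  2  3  3  4  4  5
  row 6: 1  2  3  4  5  5  6
  row 7: 1  2  3  4  5  6  7

hence w(1..7) = (2, 1, 7, 5, 3, 4, 6).

ℓ(w)=7; the 3 essential cells (i,j,r):

[(1, 1, 0), (3, 6, 2), (4, 4, 2)]


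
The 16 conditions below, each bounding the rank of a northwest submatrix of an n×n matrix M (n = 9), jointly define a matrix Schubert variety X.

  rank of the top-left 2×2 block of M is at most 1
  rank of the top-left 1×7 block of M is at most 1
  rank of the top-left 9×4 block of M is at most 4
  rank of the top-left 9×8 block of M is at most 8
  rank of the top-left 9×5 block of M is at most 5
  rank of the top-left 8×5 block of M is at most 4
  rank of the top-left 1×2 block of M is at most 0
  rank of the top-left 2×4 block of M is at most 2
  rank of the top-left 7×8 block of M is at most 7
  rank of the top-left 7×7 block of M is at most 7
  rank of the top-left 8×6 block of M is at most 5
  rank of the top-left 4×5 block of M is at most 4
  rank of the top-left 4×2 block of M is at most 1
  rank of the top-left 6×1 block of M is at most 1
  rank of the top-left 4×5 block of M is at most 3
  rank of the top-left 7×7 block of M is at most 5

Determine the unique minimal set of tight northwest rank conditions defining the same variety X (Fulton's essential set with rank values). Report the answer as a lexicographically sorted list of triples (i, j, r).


Computing R[i][j] = min implied NW-rank bound (n=9, 16 conditions):

  R[1]: 0  0  1  1  1  1  1  1  1
  R[2]: 1  1  2  2  2  2  2  2  2
  R[3]: 1  1  2  3  3  3  3  3  3
  R[4]: 1  1  2  3  3  4  4  4  4
  R[5]: 1  2  3  4  4  5  5  5  5
  R[6]: 1  2  3  4  4  5  5  6  6
  R[7]: 1  2  3  4  4  5  5  6  7
  R[8]: 1  2  3  4  4  5  6  7  8
  R[9]: 1  2  3  4  5  6  7  8  9

so w = (3, 1, 4, 6, 2, 8, 9, 7, 5).

Fulton essential set (5 of the 10 Rothe cells):

[(1, 2, 0), (4, 2, 1), (4, 5, 3), (7, 7, 5), (8, 5, 4)]


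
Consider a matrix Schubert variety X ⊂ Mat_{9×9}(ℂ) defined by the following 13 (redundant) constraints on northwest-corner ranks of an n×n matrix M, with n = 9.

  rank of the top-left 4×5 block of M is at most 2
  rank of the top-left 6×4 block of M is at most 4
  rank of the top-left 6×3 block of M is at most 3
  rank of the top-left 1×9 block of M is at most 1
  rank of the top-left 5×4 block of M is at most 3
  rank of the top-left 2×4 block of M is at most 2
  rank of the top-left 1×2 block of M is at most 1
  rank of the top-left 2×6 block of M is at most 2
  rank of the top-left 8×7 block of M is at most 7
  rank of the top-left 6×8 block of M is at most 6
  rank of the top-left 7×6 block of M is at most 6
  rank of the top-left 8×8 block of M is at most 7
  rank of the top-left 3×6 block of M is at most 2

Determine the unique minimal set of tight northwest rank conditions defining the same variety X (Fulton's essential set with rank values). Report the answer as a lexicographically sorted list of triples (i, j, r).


Computing R[i][j] = min implied NW-rank bound (n=9, 13 conditions):

  1  1  1  1  1  1  1  1  1
  1  2  2  2  2  2  2  2  2
  1  2  2  2  2  2  3  3  3
  1  2  2  2  2  3  4  4  4
  1  2  3  3  3  4  5  5  5
  1  2  3  4  4  5  6  6  6
  1  2  3  4  5  6  7  7  7
  1  2  3  4  5  6  7  7  8
  1  2  3  4  5  6  7  8  9

reading off 1-entries of Δ²R: w = (1, 2, 7, 6, 3, 4, 5, 9, 8).

Fulton essential set (3 of the 8 Rothe cells):

[(3, 6, 2), (4, 5, 2), (8, 8, 7)]


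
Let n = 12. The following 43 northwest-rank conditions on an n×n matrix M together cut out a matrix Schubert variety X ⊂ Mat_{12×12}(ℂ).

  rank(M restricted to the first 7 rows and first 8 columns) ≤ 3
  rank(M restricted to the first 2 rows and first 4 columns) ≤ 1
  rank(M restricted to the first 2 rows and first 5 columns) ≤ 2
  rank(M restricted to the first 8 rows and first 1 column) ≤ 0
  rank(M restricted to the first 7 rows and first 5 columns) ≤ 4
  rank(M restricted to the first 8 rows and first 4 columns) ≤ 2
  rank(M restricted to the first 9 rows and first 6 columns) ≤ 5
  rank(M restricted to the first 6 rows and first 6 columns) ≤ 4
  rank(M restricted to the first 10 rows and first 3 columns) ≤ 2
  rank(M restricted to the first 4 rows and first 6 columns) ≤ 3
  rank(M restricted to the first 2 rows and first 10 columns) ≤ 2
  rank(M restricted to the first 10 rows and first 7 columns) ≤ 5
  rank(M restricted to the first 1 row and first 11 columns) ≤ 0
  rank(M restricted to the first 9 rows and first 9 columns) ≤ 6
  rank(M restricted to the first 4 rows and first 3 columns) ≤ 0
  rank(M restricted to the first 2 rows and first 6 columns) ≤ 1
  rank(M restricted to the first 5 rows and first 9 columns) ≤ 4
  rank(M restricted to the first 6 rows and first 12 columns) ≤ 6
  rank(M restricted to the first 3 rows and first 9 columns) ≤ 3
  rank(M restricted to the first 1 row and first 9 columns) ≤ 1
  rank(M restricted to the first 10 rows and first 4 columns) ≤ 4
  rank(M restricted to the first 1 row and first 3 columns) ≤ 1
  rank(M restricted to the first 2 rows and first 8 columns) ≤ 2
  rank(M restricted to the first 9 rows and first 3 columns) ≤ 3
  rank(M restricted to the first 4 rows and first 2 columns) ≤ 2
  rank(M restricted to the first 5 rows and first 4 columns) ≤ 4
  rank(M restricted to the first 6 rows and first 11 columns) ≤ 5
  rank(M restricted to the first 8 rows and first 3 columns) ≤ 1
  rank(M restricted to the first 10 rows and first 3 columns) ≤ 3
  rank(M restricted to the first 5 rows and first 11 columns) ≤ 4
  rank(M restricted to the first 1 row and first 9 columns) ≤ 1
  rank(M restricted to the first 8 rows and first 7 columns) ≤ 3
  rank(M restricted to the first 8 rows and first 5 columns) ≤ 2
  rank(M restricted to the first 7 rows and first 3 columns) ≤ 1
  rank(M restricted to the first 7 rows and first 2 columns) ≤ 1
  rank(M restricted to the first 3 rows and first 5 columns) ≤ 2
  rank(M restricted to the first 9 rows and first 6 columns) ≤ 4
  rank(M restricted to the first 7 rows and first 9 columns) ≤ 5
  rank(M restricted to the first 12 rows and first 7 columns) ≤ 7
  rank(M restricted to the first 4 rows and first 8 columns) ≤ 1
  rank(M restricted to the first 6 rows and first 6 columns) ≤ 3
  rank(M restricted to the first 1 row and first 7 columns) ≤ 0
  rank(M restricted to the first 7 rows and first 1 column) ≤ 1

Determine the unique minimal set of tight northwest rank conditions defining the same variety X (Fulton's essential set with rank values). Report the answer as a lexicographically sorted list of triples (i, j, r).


The tightest implied rank at each (i,j), from the 43 conditions:

  row 1: 0  0  0  0  0  0  0  0  0  0  0  1
  row 2: 0  0  0  1  1  1  1  1  1  1  1  2
  row 3: 0  0  0  1  1  1  1  1  2  2  2  3
  row 4: 0  0  0  1  1  1  1  1  2  3  3  4
  row 5: 0  1  1  2  2  2  2  2  3  4  4  5
  row 6: 0  1  1  2  2  3  3  3  4  5  5  6
  row 7: 0  1  1  2  2  3  3  3  4  5  6  7
  row 8: 0  1  1  2  2  3  3  4  5  6  7  8
  row 9: 1  2  2  3  3  4  4  5  6  7  8  9
  row 10: 1  2  2  3  4  5  5  6  7  8  9  10
  row 11: 1  2  3  4  5  6  6  7  8  9  10  11
  row 12: 1  2  3  4  5  6  7  8  9  10  11  12

hence w(1..12) = (12, 4, 9, 10, 2, 6, 11, 8, 1, 5, 3, 7).

Fulton essential set (9 of the 42 Rothe cells):

[(1, 11, 0), (4, 3, 0), (4, 8, 1), (7, 8, 3), (8, 1, 0), (8, 3, 1), (8, 5, 2), (8, 7, 3), (10, 3, 2)]


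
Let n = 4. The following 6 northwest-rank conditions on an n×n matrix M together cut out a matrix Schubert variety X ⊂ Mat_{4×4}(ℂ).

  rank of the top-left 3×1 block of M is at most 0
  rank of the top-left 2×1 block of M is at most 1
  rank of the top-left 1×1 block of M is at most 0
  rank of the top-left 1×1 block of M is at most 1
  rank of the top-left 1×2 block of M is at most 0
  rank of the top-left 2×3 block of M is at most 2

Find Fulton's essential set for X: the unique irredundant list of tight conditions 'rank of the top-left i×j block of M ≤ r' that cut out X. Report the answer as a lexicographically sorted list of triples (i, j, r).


Computing R[i][j] = min implied NW-rank bound (n=4, 6 conditions):

  row 1: 0 0 1 1
  row 2: 0 1 2 2
  row 3: 0 1 2 3
  row 4: 1 2 3 4

giving w = (3, 2, 4, 1) via Δ²R.

Rothe diagram D(w) (4 cells), 2 SE-corners (essential conditions):

[(1, 2, 0), (3, 1, 0)]


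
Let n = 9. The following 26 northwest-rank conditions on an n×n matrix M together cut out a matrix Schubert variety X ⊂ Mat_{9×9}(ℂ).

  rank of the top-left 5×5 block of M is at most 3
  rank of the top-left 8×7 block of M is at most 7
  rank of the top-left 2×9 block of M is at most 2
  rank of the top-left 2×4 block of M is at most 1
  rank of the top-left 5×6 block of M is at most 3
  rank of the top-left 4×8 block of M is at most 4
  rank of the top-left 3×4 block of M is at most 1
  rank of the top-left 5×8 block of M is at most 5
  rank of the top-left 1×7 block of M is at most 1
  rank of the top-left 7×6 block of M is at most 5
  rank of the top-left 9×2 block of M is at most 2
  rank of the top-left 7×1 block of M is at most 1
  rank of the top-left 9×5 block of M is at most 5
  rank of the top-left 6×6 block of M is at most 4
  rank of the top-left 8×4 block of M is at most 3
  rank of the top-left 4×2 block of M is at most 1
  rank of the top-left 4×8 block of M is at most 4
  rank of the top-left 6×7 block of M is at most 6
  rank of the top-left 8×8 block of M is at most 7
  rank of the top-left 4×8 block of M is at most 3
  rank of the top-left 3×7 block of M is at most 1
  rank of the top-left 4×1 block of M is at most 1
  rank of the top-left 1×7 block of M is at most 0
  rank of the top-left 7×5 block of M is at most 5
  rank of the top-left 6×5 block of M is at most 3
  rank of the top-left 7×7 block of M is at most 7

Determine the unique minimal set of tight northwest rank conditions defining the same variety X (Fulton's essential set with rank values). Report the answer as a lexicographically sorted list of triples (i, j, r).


Propagating the 26 rank bounds to every northwest block:

  0, 0, 0, 0, 0, 0, 0, 1, 1
  1, 1, 1, 1, 1, 1, 1, 2, 2
  1, 1, 1, 1, 1, 1, 1, 2, 3
  1, 1, 2, 2, 2, 2, 2, 3, 4
  1, 2, 3, 3, 3, 3, 3, 4, 5
  1, 2, 3, 3, 3, 4, 4, 5, 6
  1, 2, 3, 3, 4, 5, 5, 6, 7
  1, 2, 3, 3, 4, 5, 6, 7, 8
  1, 2, 3, 4, 5, 6, 7, 8, 9

hence w(1..9) = (8, 1, 9, 3, 2, 6, 5, 7, 4).

ℓ(w)=18; the 5 essential cells (i,j,r):

[(1, 7, 0), (3, 7, 1), (4, 2, 1), (6, 5, 3), (8, 4, 3)]


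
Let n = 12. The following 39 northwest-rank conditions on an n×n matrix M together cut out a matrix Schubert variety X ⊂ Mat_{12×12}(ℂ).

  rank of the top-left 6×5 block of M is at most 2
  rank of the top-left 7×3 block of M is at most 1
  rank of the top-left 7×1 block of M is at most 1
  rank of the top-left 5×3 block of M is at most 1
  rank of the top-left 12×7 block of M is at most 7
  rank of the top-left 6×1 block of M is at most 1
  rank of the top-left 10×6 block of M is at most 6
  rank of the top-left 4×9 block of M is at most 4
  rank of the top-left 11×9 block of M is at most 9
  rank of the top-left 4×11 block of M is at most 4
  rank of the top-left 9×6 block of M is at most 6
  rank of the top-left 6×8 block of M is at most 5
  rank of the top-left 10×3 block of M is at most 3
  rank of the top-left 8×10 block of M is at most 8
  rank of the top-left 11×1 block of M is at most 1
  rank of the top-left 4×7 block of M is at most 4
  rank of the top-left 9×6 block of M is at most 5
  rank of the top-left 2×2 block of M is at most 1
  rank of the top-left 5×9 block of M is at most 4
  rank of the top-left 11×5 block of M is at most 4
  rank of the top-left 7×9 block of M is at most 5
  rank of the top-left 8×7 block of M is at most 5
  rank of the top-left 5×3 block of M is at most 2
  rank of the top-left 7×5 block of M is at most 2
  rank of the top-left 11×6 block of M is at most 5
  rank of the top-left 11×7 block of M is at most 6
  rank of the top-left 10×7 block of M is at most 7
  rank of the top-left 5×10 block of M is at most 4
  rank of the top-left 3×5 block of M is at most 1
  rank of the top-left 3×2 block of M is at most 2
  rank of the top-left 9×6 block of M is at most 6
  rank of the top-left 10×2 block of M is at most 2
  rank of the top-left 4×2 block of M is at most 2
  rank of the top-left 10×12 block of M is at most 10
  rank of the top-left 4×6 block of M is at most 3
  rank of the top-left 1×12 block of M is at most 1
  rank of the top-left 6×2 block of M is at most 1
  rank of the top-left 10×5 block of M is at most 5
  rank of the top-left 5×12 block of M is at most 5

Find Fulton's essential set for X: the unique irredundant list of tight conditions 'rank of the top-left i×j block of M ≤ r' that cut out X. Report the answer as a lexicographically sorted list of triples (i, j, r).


Computing R[i][j] = min implied NW-rank bound (n=12, 39 conditions):

  1 1 1 1 1 1 1 1 1 1 1 1
  1 1 1 1 1 2 2 2 2 2 2 2
  1 1 1 1 1 2 3 3 3 3 3 3
  1 1 1 2 2 3 4 4 4 4 4 4
  1 1 1 2 2 3 4 4 4 4 5 5
  1 1 1 2 2 3 4 5 5 5 6 6
  1 1 1 2 2 3 4 5 5 6 7 7
  1 2 2 3 3 4 5 6 6 7 8 8
  1 2 3 4 4 5 6 7 7 8 9 9
  1 2 3 4 4 5 6 7 8 9 10 10
  1 2 3 4 4 5 6 7 8 9 10 11
  1 2 3 4 5 6 7 8 9 10 11 12

so w = (1, 6, 7, 4, 11, 8, 10, 2, 3, 9, 12, 5).

6 SE-corners of the 25-cell Rothe diagram give Ess(w):

[(3, 5, 1), (5, 10, 4), (7, 3, 1), (7, 5, 2), (7, 9, 5), (11, 5, 4)]


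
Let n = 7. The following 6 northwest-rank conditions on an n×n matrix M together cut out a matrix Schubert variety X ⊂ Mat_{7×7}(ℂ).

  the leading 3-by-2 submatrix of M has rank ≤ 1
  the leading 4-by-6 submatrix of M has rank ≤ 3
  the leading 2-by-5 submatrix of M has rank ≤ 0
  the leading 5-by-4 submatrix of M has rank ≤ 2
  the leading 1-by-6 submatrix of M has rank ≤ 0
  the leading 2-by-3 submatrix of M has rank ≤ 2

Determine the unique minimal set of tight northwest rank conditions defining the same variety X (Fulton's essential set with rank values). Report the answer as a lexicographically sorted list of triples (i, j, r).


Recovering R(i,j) via the rank-extension bound from the 6 conditions:

  i=1: 0 | 0 | 0 | 0 | 0 | 0 | 1
  i=2: 0 | 0 | 0 | 0 | 0 | 1 | 2
  i=3: 1 | 1 | 1 | 1 | 1 | 2 | 3
  i=4: 1 | 2 | 2 | 2 | 2 | 3 | 4
  i=5: 1 | 2 | 2 | 2 | 3 | 4 | 5
  i=6: 1 | 2 | 3 | 3 | 4 | 5 | 6
  i=7: 1 | 2 | 3 | 4 | 5 | 6 | 7

reading off 1-entries of Δ²R: w = (7, 6, 1, 2, 5, 3, 4).

3 SE-corners of the 13-cell Rothe diagram give Ess(w):

[(1, 6, 0), (2, 5, 0), (5, 4, 2)]


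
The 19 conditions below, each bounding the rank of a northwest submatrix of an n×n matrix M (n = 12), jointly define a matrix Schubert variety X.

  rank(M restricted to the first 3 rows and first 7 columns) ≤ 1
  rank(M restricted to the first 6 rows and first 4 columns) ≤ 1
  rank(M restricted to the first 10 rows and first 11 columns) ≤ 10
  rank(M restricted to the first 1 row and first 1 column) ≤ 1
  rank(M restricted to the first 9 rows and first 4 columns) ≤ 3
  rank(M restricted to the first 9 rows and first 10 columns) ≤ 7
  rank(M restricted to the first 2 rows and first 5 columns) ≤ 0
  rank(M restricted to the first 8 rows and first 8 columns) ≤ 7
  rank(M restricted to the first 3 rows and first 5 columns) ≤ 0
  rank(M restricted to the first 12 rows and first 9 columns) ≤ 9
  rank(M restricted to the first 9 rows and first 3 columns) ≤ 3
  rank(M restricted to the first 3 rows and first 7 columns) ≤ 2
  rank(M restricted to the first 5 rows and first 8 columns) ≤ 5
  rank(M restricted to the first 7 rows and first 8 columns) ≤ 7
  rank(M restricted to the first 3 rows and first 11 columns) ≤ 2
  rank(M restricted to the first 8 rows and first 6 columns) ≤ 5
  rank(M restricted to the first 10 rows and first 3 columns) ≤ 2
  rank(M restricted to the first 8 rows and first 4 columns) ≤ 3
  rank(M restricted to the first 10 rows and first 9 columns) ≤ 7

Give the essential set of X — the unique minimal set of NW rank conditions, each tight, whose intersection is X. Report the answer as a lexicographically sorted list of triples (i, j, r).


Rank table r_w(12×12) implied by the 19 constraints:

  R[1]: 0 | 0 | 0 | 0 | 0 | 1 | 1 | 1 | 1 | 1 | 1 | 1
  R[2]: 0 | 0 | 0 | 0 | 0 | 1 | 1 | 2 | 2 | 2 | 2 | 2
  R[3]: 0 | 0 | 0 | 0 | 0 | 1 | 1 | 2 | 2 | 2 | 2 | 3
  R[4]: 1 | 1 | 1 | 1 | 1 | 2 | 2 | 3 | 3 | 3 | 3 | 4
  R[5]: 1 | 1 | 1 | 1 | 2 | 3 | 3 | 4 | 4 | 4 | 4 | 5
  R[6]: 1 | 1 | 1 | 1 | 2 | 3 | 4 | 5 | 5 | 5 | 5 | 6
  R[7]: 1 | 2 | 2 | 2 | 3 | 4 | 5 | 6 | 6 | 6 | 6 | 7
  R[8]: 1 | 2 | 2 | 3 | 4 | 5 | 6 | 7 | 7 | 7 | 7 | 8
  R[9]: 1 | 2 | 2 | 3 | 4 | 5 | 6 | 7 | 7 | 7 | 8 | 9
  R[10]: 1 | 2 | 2 | 3 | 4 | 5 | 6 | 7 | 7 | 8 | 9 | 10
  R[11]: 1 | 2 | 3 | 4 | 5 | 6 | 7 | 8 | 8 | 9 | 10 | 11
  R[12]: 1 | 2 | 3 | 4 | 5 | 6 | 7 | 8 | 9 | 10 | 11 | 12

so w = (6, 8, 12, 1, 5, 7, 2, 4, 11, 10, 3, 9).

ℓ(w)=32; the 7 essential cells (i,j,r):

[(3, 5, 0), (3, 7, 1), (3, 11, 2), (6, 4, 1), (9, 10, 7), (10, 3, 2), (10, 9, 7)]
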